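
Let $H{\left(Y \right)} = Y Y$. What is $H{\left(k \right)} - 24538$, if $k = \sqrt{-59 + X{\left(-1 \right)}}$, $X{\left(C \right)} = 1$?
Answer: $-24596$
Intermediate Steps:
$k = i \sqrt{58}$ ($k = \sqrt{-59 + 1} = \sqrt{-58} = i \sqrt{58} \approx 7.6158 i$)
$H{\left(Y \right)} = Y^{2}$
$H{\left(k \right)} - 24538 = \left(i \sqrt{58}\right)^{2} - 24538 = -58 - 24538 = -24596$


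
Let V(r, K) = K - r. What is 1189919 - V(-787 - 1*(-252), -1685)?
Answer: 1191069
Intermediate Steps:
1189919 - V(-787 - 1*(-252), -1685) = 1189919 - (-1685 - (-787 - 1*(-252))) = 1189919 - (-1685 - (-787 + 252)) = 1189919 - (-1685 - 1*(-535)) = 1189919 - (-1685 + 535) = 1189919 - 1*(-1150) = 1189919 + 1150 = 1191069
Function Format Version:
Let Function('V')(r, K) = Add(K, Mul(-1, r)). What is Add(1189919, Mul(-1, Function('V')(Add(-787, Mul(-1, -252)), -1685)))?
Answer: 1191069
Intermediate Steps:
Add(1189919, Mul(-1, Function('V')(Add(-787, Mul(-1, -252)), -1685))) = Add(1189919, Mul(-1, Add(-1685, Mul(-1, Add(-787, Mul(-1, -252)))))) = Add(1189919, Mul(-1, Add(-1685, Mul(-1, Add(-787, 252))))) = Add(1189919, Mul(-1, Add(-1685, Mul(-1, -535)))) = Add(1189919, Mul(-1, Add(-1685, 535))) = Add(1189919, Mul(-1, -1150)) = Add(1189919, 1150) = 1191069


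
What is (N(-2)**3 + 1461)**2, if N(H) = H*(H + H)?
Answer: 3892729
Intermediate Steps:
N(H) = 2*H**2 (N(H) = H*(2*H) = 2*H**2)
(N(-2)**3 + 1461)**2 = ((2*(-2)**2)**3 + 1461)**2 = ((2*4)**3 + 1461)**2 = (8**3 + 1461)**2 = (512 + 1461)**2 = 1973**2 = 3892729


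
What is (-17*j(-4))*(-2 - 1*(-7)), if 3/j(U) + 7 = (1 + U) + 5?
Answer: 51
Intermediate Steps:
j(U) = 3/(-1 + U) (j(U) = 3/(-7 + ((1 + U) + 5)) = 3/(-7 + (6 + U)) = 3/(-1 + U))
(-17*j(-4))*(-2 - 1*(-7)) = (-51/(-1 - 4))*(-2 - 1*(-7)) = (-51/(-5))*(-2 + 7) = -51*(-1)/5*5 = -17*(-3/5)*5 = (51/5)*5 = 51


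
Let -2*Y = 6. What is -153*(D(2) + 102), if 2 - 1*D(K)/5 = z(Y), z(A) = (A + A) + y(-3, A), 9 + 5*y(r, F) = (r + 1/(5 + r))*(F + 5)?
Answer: -23868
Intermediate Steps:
Y = -3 (Y = -½*6 = -3)
y(r, F) = -9/5 + (5 + F)*(r + 1/(5 + r))/5 (y(r, F) = -9/5 + ((r + 1/(5 + r))*(F + 5))/5 = -9/5 + ((r + 1/(5 + r))*(5 + F))/5 = -9/5 + ((5 + F)*(r + 1/(5 + r)))/5 = -9/5 + (5 + F)*(r + 1/(5 + r))/5)
z(A) = -43/10 + 3*A/2 (z(A) = (A + A) + (-40 + A + 5*(-3)² + 16*(-3) + A*(-3)² + 5*A*(-3))/(5*(5 - 3)) = 2*A + (⅕)*(-40 + A + 5*9 - 48 + A*9 - 15*A)/2 = 2*A + (⅕)*(½)*(-40 + A + 45 - 48 + 9*A - 15*A) = 2*A + (⅕)*(½)*(-43 - 5*A) = 2*A + (-43/10 - A/2) = -43/10 + 3*A/2)
D(K) = 54 (D(K) = 10 - 5*(-43/10 + (3/2)*(-3)) = 10 - 5*(-43/10 - 9/2) = 10 - 5*(-44/5) = 10 + 44 = 54)
-153*(D(2) + 102) = -153*(54 + 102) = -153*156 = -23868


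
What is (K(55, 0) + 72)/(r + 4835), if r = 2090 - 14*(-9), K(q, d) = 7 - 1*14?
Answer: 65/7051 ≈ 0.0092185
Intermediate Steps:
K(q, d) = -7 (K(q, d) = 7 - 14 = -7)
r = 2216 (r = 2090 + 126 = 2216)
(K(55, 0) + 72)/(r + 4835) = (-7 + 72)/(2216 + 4835) = 65/7051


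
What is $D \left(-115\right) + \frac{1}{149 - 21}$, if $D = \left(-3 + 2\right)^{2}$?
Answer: $- \frac{14719}{128} \approx -114.99$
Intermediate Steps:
$D = 1$ ($D = \left(-1\right)^{2} = 1$)
$D \left(-115\right) + \frac{1}{149 - 21} = 1 \left(-115\right) + \frac{1}{149 - 21} = -115 + \frac{1}{149 - 21} = -115 + \frac{1}{128} = - \frac{14719}{128}$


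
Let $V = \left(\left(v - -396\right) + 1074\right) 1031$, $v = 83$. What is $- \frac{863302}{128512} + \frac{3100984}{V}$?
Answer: $- \frac{491878149189}{102883044608} \approx -4.7809$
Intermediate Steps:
$V = 1601143$ ($V = \left(\left(83 - -396\right) + 1074\right) 1031 = \left(\left(83 + 396\right) + 1074\right) 1031 = \left(479 + 1074\right) 1031 = 1553 \cdot 1031 = 1601143$)
$- \frac{863302}{128512} + \frac{3100984}{V} = - \frac{863302}{128512} + \frac{3100984}{1601143} = \left(-863302\right) \frac{1}{128512} + 3100984 \cdot \frac{1}{1601143} = - \frac{431651}{64256} + \frac{3100984}{1601143} = - \frac{491878149189}{102883044608}$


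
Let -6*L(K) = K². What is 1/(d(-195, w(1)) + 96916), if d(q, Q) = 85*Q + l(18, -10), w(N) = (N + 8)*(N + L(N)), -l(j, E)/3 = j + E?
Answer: 2/195059 ≈ 1.0253e-5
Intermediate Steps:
l(j, E) = -3*E - 3*j (l(j, E) = -3*(j + E) = -3*(E + j) = -3*E - 3*j)
L(K) = -K²/6
w(N) = (8 + N)*(N - N²/6) (w(N) = (N + 8)*(N - N²/6) = (8 + N)*(N - N²/6))
d(q, Q) = -24 + 85*Q (d(q, Q) = 85*Q + (-3*(-10) - 3*18) = 85*Q + (30 - 54) = 85*Q - 24 = -24 + 85*Q)
1/(d(-195, w(1)) + 96916) = 1/((-24 + 85*((⅙)*1*(48 - 1*1² - 2*1))) + 96916) = 1/((-24 + 85*((⅙)*1*(48 - 1*1 - 2))) + 96916) = 1/((-24 + 85*((⅙)*1*(48 - 1 - 2))) + 96916) = 1/((-24 + 85*((⅙)*1*45)) + 96916) = 1/((-24 + 85*(15/2)) + 96916) = 1/((-24 + 1275/2) + 96916) = 1/(1227/2 + 96916) = 1/(195059/2) = 2/195059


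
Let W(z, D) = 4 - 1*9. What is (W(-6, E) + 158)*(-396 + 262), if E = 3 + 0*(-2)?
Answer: -20502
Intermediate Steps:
E = 3 (E = 3 + 0 = 3)
W(z, D) = -5 (W(z, D) = 4 - 9 = -5)
(W(-6, E) + 158)*(-396 + 262) = (-5 + 158)*(-396 + 262) = 153*(-134) = -20502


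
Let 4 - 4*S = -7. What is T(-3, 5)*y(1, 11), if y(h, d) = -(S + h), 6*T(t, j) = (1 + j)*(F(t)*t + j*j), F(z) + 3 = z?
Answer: -645/4 ≈ -161.25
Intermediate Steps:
S = 11/4 (S = 1 - ¼*(-7) = 1 + 7/4 = 11/4 ≈ 2.7500)
F(z) = -3 + z
T(t, j) = (1 + j)*(j² + t*(-3 + t))/6 (T(t, j) = ((1 + j)*((-3 + t)*t + j*j))/6 = ((1 + j)*(t*(-3 + t) + j²))/6 = ((1 + j)*(j² + t*(-3 + t)))/6 = (1 + j)*(j² + t*(-3 + t))/6)
y(h, d) = -11/4 - h (y(h, d) = -(11/4 + h) = -11/4 - h)
T(-3, 5)*y(1, 11) = ((⅙)*5² + (⅙)*5³ + (⅙)*(-3)*(-3 - 3) + (⅙)*5*(-3)*(-3 - 3))*(-11/4 - 1*1) = ((⅙)*25 + (⅙)*125 + (⅙)*(-3)*(-6) + (⅙)*5*(-3)*(-6))*(-11/4 - 1) = (25/6 + 125/6 + 3 + 15)*(-15/4) = 43*(-15/4) = -645/4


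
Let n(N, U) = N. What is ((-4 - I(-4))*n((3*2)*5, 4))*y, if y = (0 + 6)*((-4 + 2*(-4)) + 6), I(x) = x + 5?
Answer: 5400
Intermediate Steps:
I(x) = 5 + x
y = -36 (y = 6*((-4 - 8) + 6) = 6*(-12 + 6) = 6*(-6) = -36)
((-4 - I(-4))*n((3*2)*5, 4))*y = ((-4 - (5 - 4))*((3*2)*5))*(-36) = ((-4 - 1*1)*(6*5))*(-36) = ((-4 - 1)*30)*(-36) = -5*30*(-36) = -150*(-36) = 5400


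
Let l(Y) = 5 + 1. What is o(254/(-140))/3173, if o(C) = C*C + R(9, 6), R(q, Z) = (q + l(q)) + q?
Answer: 133729/15547700 ≈ 0.0086012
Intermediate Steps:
l(Y) = 6
R(q, Z) = 6 + 2*q (R(q, Z) = (q + 6) + q = (6 + q) + q = 6 + 2*q)
o(C) = 24 + C² (o(C) = C*C + (6 + 2*9) = C² + (6 + 18) = C² + 24 = 24 + C²)
o(254/(-140))/3173 = (24 + (254/(-140))²)/3173 = (24 + (254*(-1/140))²)*(1/3173) = (24 + (-127/70)²)*(1/3173) = (24 + 16129/4900)*(1/3173) = (133729/4900)*(1/3173) = 133729/15547700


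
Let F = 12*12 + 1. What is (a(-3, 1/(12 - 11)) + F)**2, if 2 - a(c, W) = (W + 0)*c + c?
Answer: 23409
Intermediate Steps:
a(c, W) = 2 - c - W*c (a(c, W) = 2 - ((W + 0)*c + c) = 2 - (W*c + c) = 2 - (c + W*c) = 2 + (-c - W*c) = 2 - c - W*c)
F = 145 (F = 144 + 1 = 145)
(a(-3, 1/(12 - 11)) + F)**2 = ((2 - 1*(-3) - 1*(-3)/(12 - 11)) + 145)**2 = ((2 + 3 - 1*(-3)/1) + 145)**2 = ((2 + 3 - 1*1*(-3)) + 145)**2 = ((2 + 3 + 3) + 145)**2 = (8 + 145)**2 = 153**2 = 23409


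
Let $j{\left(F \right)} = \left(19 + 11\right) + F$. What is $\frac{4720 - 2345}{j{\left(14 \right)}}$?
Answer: $\frac{2375}{44} \approx 53.977$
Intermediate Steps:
$j{\left(F \right)} = 30 + F$
$\frac{4720 - 2345}{j{\left(14 \right)}} = \frac{4720 - 2345}{30 + 14} = \frac{2375}{44}$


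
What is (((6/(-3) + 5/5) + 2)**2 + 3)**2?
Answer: 16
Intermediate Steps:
(((6/(-3) + 5/5) + 2)**2 + 3)**2 = (((6*(-1/3) + 5*(1/5)) + 2)**2 + 3)**2 = (((-2 + 1) + 2)**2 + 3)**2 = ((-1 + 2)**2 + 3)**2 = (1**2 + 3)**2 = (1 + 3)**2 = 4**2 = 16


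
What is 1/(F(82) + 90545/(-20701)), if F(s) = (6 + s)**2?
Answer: 20701/160217999 ≈ 0.00012921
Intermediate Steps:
1/(F(82) + 90545/(-20701)) = 1/((6 + 82)**2 + 90545/(-20701)) = 1/(88**2 + 90545*(-1/20701)) = 1/(7744 - 90545/20701) = 1/(160217999/20701) = 20701/160217999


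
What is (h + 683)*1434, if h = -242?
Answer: 632394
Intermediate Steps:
(h + 683)*1434 = (-242 + 683)*1434 = 441*1434 = 632394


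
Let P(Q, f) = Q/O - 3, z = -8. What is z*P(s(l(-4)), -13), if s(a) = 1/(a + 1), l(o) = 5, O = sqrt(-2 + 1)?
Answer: 24 + 4*I/3 ≈ 24.0 + 1.3333*I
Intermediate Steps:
O = I (O = sqrt(-1) = I ≈ 1.0*I)
s(a) = 1/(1 + a)
P(Q, f) = -3 - I*Q (P(Q, f) = Q/I - 3 = (-I)*Q - 3 = -I*Q - 3 = -3 - I*Q)
z*P(s(l(-4)), -13) = -8*(-3 - I/(1 + 5)) = -8*(-3 - 1*I/6) = -8*(-3 - 1*I*1/6) = -8*(-3 - I/6) = 24 + 4*I/3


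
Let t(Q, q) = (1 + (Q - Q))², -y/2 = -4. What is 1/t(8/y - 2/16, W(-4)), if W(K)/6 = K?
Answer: 1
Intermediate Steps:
W(K) = 6*K
y = 8 (y = -2*(-4) = 8)
t(Q, q) = 1 (t(Q, q) = (1 + 0)² = 1² = 1)
1/t(8/y - 2/16, W(-4)) = 1/1 = 1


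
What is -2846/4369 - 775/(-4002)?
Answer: -8003717/17484738 ≈ -0.45775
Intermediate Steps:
-2846/4369 - 775/(-4002) = -2846*1/4369 - 775*(-1/4002) = -2846/4369 + 775/4002 = -8003717/17484738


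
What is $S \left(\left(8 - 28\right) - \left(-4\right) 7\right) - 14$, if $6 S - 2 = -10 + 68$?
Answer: $66$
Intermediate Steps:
$S = 10$ ($S = \frac{1}{3} + \frac{-10 + 68}{6} = \frac{1}{3} + \frac{1}{6} \cdot 58 = \frac{1}{3} + \frac{29}{3} = 10$)
$S \left(\left(8 - 28\right) - \left(-4\right) 7\right) - 14 = 10 \left(\left(8 - 28\right) - \left(-4\right) 7\right) - 14 = 10 \left(\left(8 - 28\right) - -28\right) - 14 = 10 \left(-20 + 28\right) - 14 = 10 \cdot 8 - 14 = 80 - 14 = 66$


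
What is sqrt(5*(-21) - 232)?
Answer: I*sqrt(337) ≈ 18.358*I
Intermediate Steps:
sqrt(5*(-21) - 232) = sqrt(-105 - 232) = sqrt(-337) = I*sqrt(337)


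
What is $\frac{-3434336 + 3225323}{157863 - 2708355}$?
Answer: $\frac{9953}{121452} \approx 0.08195$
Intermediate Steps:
$\frac{-3434336 + 3225323}{157863 - 2708355} = - \frac{209013}{-2550492} = \left(-209013\right) \left(- \frac{1}{2550492}\right) = \frac{9953}{121452}$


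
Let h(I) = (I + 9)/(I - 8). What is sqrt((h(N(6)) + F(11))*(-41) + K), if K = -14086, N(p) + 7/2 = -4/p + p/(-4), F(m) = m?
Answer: I*sqrt(14527) ≈ 120.53*I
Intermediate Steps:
N(p) = -7/2 - 4/p - p/4 (N(p) = -7/2 + (-4/p + p/(-4)) = -7/2 + (-4/p + p*(-1/4)) = -7/2 + (-4/p - p/4) = -7/2 - 4/p - p/4)
h(I) = (9 + I)/(-8 + I)
sqrt((h(N(6)) + F(11))*(-41) + K) = sqrt(((9 + (1/4)*(-16 - 1*6*(14 + 6))/6)/(-8 + (1/4)*(-16 - 1*6*(14 + 6))/6) + 11)*(-41) - 14086) = sqrt(((9 + (1/4)*(1/6)*(-16 - 1*6*20))/(-8 + (1/4)*(1/6)*(-16 - 1*6*20)) + 11)*(-41) - 14086) = sqrt(((9 + (1/4)*(1/6)*(-16 - 120))/(-8 + (1/4)*(1/6)*(-16 - 120)) + 11)*(-41) - 14086) = sqrt(((9 + (1/4)*(1/6)*(-136))/(-8 + (1/4)*(1/6)*(-136)) + 11)*(-41) - 14086) = sqrt(((9 - 17/3)/(-8 - 17/3) + 11)*(-41) - 14086) = sqrt(((10/3)/(-41/3) + 11)*(-41) - 14086) = sqrt((-3/41*10/3 + 11)*(-41) - 14086) = sqrt((-10/41 + 11)*(-41) - 14086) = sqrt((441/41)*(-41) - 14086) = sqrt(-441 - 14086) = sqrt(-14527) = I*sqrt(14527)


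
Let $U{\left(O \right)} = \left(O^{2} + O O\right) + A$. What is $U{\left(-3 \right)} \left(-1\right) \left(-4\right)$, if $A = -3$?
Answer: $60$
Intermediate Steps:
$U{\left(O \right)} = -3 + 2 O^{2}$ ($U{\left(O \right)} = \left(O^{2} + O O\right) - 3 = \left(O^{2} + O^{2}\right) - 3 = 2 O^{2} - 3 = -3 + 2 O^{2}$)
$U{\left(-3 \right)} \left(-1\right) \left(-4\right) = \left(-3 + 2 \left(-3\right)^{2}\right) \left(-1\right) \left(-4\right) = \left(-3 + 2 \cdot 9\right) \left(-1\right) \left(-4\right) = \left(-3 + 18\right) \left(-1\right) \left(-4\right) = 15 \left(-1\right) \left(-4\right) = \left(-15\right) \left(-4\right) = 60$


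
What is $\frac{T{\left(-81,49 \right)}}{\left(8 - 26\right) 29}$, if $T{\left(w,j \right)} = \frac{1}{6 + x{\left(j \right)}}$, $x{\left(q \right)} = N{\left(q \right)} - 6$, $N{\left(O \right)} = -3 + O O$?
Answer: $- \frac{1}{1251756} \approx -7.9888 \cdot 10^{-7}$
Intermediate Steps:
$N{\left(O \right)} = -3 + O^{2}$
$x{\left(q \right)} = -9 + q^{2}$ ($x{\left(q \right)} = \left(-3 + q^{2}\right) - 6 = -9 + q^{2}$)
$T{\left(w,j \right)} = \frac{1}{-3 + j^{2}}$ ($T{\left(w,j \right)} = \frac{1}{6 + \left(-9 + j^{2}\right)} = \frac{1}{-3 + j^{2}}$)
$\frac{T{\left(-81,49 \right)}}{\left(8 - 26\right) 29} = \frac{1}{\left(-3 + 49^{2}\right) \left(8 - 26\right) 29} = \frac{1}{\left(-3 + 2401\right) \left(\left(-18\right) 29\right)} = \frac{1}{2398 \left(-522\right)} = \frac{1}{2398} \left(- \frac{1}{522}\right) = - \frac{1}{1251756}$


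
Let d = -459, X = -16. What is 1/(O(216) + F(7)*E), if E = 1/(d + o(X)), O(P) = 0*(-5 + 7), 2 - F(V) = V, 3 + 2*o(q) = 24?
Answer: 897/10 ≈ 89.700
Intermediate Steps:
o(q) = 21/2 (o(q) = -3/2 + (½)*24 = -3/2 + 12 = 21/2)
F(V) = 2 - V
O(P) = 0 (O(P) = 0*2 = 0)
E = -2/897 (E = 1/(-459 + 21/2) = 1/(-897/2) = -2/897 ≈ -0.0022297)
1/(O(216) + F(7)*E) = 1/(0 + (2 - 1*7)*(-2/897)) = 1/(0 + (2 - 7)*(-2/897)) = 1/(0 - 5*(-2/897)) = 1/(0 + 10/897) = 1/(10/897) = 897/10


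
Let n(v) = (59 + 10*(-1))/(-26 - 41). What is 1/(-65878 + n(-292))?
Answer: -67/4413875 ≈ -1.5179e-5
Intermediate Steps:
n(v) = -49/67 (n(v) = (59 - 10)/(-67) = 49*(-1/67) = -49/67)
1/(-65878 + n(-292)) = 1/(-65878 - 49/67) = 1/(-4413875/67) = -67/4413875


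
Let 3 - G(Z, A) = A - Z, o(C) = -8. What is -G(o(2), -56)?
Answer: -51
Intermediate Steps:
G(Z, A) = 3 + Z - A (G(Z, A) = 3 - (A - Z) = 3 + (Z - A) = 3 + Z - A)
-G(o(2), -56) = -(3 - 8 - 1*(-56)) = -(3 - 8 + 56) = -1*51 = -51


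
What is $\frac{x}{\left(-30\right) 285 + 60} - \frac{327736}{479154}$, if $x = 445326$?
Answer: $- \frac{18013517737}{339001455} \approx -53.137$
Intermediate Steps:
$\frac{x}{\left(-30\right) 285 + 60} - \frac{327736}{479154} = \frac{445326}{\left(-30\right) 285 + 60} - \frac{327736}{479154} = \frac{445326}{-8550 + 60} - \frac{163868}{239577} = \frac{445326}{-8490} - \frac{163868}{239577} = 445326 \left(- \frac{1}{8490}\right) - \frac{163868}{239577} = - \frac{74221}{1415} - \frac{163868}{239577} = - \frac{18013517737}{339001455}$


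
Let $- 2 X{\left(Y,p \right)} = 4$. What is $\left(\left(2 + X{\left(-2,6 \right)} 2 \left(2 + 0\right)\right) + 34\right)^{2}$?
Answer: $784$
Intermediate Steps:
$X{\left(Y,p \right)} = -2$ ($X{\left(Y,p \right)} = \left(- \frac{1}{2}\right) 4 = -2$)
$\left(\left(2 + X{\left(-2,6 \right)} 2 \left(2 + 0\right)\right) + 34\right)^{2} = \left(\left(2 - 2 \cdot 2 \left(2 + 0\right)\right) + 34\right)^{2} = \left(\left(2 - 2 \cdot 2 \cdot 2\right) + 34\right)^{2} = \left(\left(2 - 8\right) + 34\right)^{2} = \left(-6 + 34\right)^{2} = 28^{2} = 784$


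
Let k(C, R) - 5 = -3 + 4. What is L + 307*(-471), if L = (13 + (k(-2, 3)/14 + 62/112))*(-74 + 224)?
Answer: -3989991/28 ≈ -1.4250e+5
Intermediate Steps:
k(C, R) = 6 (k(C, R) = 5 + (-3 + 4) = 5 + 1 = 6)
L = 58725/28 (L = (13 + (6/14 + 62/112))*(-74 + 224) = (13 + (6*(1/14) + 62*(1/112)))*150 = (13 + (3/7 + 31/56))*150 = (13 + 55/56)*150 = (783/56)*150 = 58725/28 ≈ 2097.3)
L + 307*(-471) = 58725/28 + 307*(-471) = 58725/28 - 144597 = -3989991/28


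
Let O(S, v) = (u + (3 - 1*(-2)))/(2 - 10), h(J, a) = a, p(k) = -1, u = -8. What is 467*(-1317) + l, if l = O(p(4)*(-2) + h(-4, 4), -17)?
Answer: -4920309/8 ≈ -6.1504e+5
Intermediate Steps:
O(S, v) = 3/8 (O(S, v) = (-8 + (3 - 1*(-2)))/(2 - 10) = (-8 + (3 + 2))/(-8) = (-8 + 5)*(-1/8) = -3*(-1/8) = 3/8)
l = 3/8 ≈ 0.37500
467*(-1317) + l = 467*(-1317) + 3/8 = -615039 + 3/8 = -4920309/8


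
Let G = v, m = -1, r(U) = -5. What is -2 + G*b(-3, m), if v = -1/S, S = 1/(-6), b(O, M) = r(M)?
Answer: -32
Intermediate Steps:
b(O, M) = -5
S = -1/6 ≈ -0.16667
v = 6 (v = -1/(-1/6) = -1*(-6) = 6)
G = 6
-2 + G*b(-3, m) = -2 + 6*(-5) = -2 - 30 = -32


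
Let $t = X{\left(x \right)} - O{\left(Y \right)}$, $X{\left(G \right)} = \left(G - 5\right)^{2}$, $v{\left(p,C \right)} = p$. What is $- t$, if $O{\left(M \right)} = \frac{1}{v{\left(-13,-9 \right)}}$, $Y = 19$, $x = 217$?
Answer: $- \frac{584273}{13} \approx -44944.0$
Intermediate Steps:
$X{\left(G \right)} = \left(-5 + G\right)^{2}$
$O{\left(M \right)} = - \frac{1}{13}$ ($O{\left(M \right)} = \frac{1}{-13} = - \frac{1}{13}$)
$t = \frac{584273}{13}$ ($t = \left(-5 + 217\right)^{2} - - \frac{1}{13} = 212^{2} + \frac{1}{13} = 44944 + \frac{1}{13} = \frac{584273}{13} \approx 44944.0$)
$- t = \left(-1\right) \frac{584273}{13} = - \frac{584273}{13}$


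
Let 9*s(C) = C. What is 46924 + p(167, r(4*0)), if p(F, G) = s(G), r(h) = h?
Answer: 46924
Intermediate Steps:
s(C) = C/9
p(F, G) = G/9
46924 + p(167, r(4*0)) = 46924 + (4*0)/9 = 46924 + (⅑)*0 = 46924 + 0 = 46924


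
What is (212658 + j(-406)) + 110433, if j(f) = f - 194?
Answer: 322491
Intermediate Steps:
j(f) = -194 + f
(212658 + j(-406)) + 110433 = (212658 + (-194 - 406)) + 110433 = (212658 - 600) + 110433 = 212058 + 110433 = 322491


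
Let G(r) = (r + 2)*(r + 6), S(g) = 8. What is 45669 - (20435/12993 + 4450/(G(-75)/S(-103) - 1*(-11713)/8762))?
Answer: 16544057241226/362328549 ≈ 45660.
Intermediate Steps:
G(r) = (2 + r)*(6 + r)
45669 - (20435/12993 + 4450/(G(-75)/S(-103) - 1*(-11713)/8762)) = 45669 - (20435/12993 + 4450/((12 + (-75)² + 8*(-75))/8 - 1*(-11713)/8762)) = 45669 - (20435*(1/12993) + 4450/((12 + 5625 - 600)*(⅛) + 11713*(1/8762))) = 45669 - (335/213 + 4450/(5037*(⅛) + 901/674)) = 45669 - (335/213 + 4450/(5037/8 + 901/674)) = 45669 - (335/213 + 4450/(1701073/2696)) = 45669 - (335/213 + 4450*(2696/1701073)) = 45669 - (335/213 + 11997200/1701073) = 45669 - 1*3125263055/362328549 = 45669 - 3125263055/362328549 = 16544057241226/362328549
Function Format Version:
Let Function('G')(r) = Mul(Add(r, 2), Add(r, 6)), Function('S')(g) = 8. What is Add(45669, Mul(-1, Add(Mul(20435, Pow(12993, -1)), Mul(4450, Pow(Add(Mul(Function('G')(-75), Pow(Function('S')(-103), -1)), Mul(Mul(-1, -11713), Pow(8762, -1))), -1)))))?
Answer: Rational(16544057241226, 362328549) ≈ 45660.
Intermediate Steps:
Function('G')(r) = Mul(Add(2, r), Add(6, r))
Add(45669, Mul(-1, Add(Mul(20435, Pow(12993, -1)), Mul(4450, Pow(Add(Mul(Function('G')(-75), Pow(Function('S')(-103), -1)), Mul(Mul(-1, -11713), Pow(8762, -1))), -1))))) = Add(45669, Mul(-1, Add(Mul(20435, Pow(12993, -1)), Mul(4450, Pow(Add(Mul(Add(12, Pow(-75, 2), Mul(8, -75)), Pow(8, -1)), Mul(Mul(-1, -11713), Pow(8762, -1))), -1))))) = Add(45669, Mul(-1, Add(Mul(20435, Rational(1, 12993)), Mul(4450, Pow(Add(Mul(Add(12, 5625, -600), Rational(1, 8)), Mul(11713, Rational(1, 8762))), -1))))) = Add(45669, Mul(-1, Add(Rational(335, 213), Mul(4450, Pow(Add(Mul(5037, Rational(1, 8)), Rational(901, 674)), -1))))) = Add(45669, Mul(-1, Add(Rational(335, 213), Mul(4450, Pow(Add(Rational(5037, 8), Rational(901, 674)), -1))))) = Add(45669, Mul(-1, Add(Rational(335, 213), Mul(4450, Pow(Rational(1701073, 2696), -1))))) = Add(45669, Mul(-1, Add(Rational(335, 213), Mul(4450, Rational(2696, 1701073))))) = Add(45669, Mul(-1, Add(Rational(335, 213), Rational(11997200, 1701073)))) = Add(45669, Mul(-1, Rational(3125263055, 362328549))) = Add(45669, Rational(-3125263055, 362328549)) = Rational(16544057241226, 362328549)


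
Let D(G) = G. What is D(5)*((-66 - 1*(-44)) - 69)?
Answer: -455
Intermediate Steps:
D(5)*((-66 - 1*(-44)) - 69) = 5*((-66 - 1*(-44)) - 69) = 5*((-66 + 44) - 69) = 5*(-22 - 69) = 5*(-91) = -455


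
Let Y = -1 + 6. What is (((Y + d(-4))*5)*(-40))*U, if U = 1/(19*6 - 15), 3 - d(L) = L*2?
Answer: -3200/99 ≈ -32.323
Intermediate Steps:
d(L) = 3 - 2*L (d(L) = 3 - L*2 = 3 - 2*L)
Y = 5
U = 1/99 (U = 1/(114 - 15) = 1/99 ≈ 0.010101)
(((Y + d(-4))*5)*(-40))*U = (((5 + (3 - 2*(-4)))*5)*(-40))*(1/99) = (((5 + (3 + 8))*5)*(-40))*(1/99) = (((5 + 11)*5)*(-40))*(1/99) = ((16*5)*(-40))*(1/99) = (80*(-40))*(1/99) = -3200*1/99 = -3200/99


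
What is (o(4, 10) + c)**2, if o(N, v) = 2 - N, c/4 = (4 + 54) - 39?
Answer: 5476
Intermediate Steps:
c = 76 (c = 4*((4 + 54) - 39) = 4*(58 - 39) = 4*19 = 76)
(o(4, 10) + c)**2 = ((2 - 1*4) + 76)**2 = ((2 - 4) + 76)**2 = (-2 + 76)**2 = 74**2 = 5476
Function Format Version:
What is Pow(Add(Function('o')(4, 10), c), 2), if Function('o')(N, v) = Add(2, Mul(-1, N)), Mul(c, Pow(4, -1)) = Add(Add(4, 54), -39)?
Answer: 5476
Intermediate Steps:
c = 76 (c = Mul(4, Add(Add(4, 54), -39)) = Mul(4, Add(58, -39)) = Mul(4, 19) = 76)
Pow(Add(Function('o')(4, 10), c), 2) = Pow(Add(Add(2, Mul(-1, 4)), 76), 2) = Pow(Add(Add(2, -4), 76), 2) = Pow(Add(-2, 76), 2) = Pow(74, 2) = 5476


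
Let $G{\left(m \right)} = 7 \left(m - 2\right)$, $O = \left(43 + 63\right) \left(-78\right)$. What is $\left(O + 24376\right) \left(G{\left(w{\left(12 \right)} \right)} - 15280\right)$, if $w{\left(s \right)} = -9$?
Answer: $-247370556$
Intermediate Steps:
$O = -8268$ ($O = 106 \left(-78\right) = -8268$)
$G{\left(m \right)} = -14 + 7 m$ ($G{\left(m \right)} = 7 \left(-2 + m\right) = -14 + 7 m$)
$\left(O + 24376\right) \left(G{\left(w{\left(12 \right)} \right)} - 15280\right) = \left(-8268 + 24376\right) \left(\left(-14 + 7 \left(-9\right)\right) - 15280\right) = 16108 \left(\left(-14 - 63\right) - 15280\right) = 16108 \left(-77 - 15280\right) = 16108 \left(-15357\right) = -247370556$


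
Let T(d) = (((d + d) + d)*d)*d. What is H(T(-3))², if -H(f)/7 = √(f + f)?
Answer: -7938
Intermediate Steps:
T(d) = 3*d³ (T(d) = ((2*d + d)*d)*d = ((3*d)*d)*d = (3*d²)*d = 3*d³)
H(f) = -7*√2*√f (H(f) = -7*√(f + f) = -7*√2*√f)
H(T(-3))² = (-7*√2*√(3*(-3)³))² = (-7*√2*√(3*(-27)))² = (-7*√2*√(-81))² = (-7*√2*9*I)² = (-63*I*√2)² = -7938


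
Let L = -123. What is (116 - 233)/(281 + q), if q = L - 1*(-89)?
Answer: -9/19 ≈ -0.47368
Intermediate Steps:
q = -34 (q = -123 - 1*(-89) = -123 + 89 = -34)
(116 - 233)/(281 + q) = (116 - 233)/(281 - 34) = -117/247 = -117*1/247 = -9/19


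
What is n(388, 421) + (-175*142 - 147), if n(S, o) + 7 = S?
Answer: -24616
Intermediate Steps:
n(S, o) = -7 + S
n(388, 421) + (-175*142 - 147) = (-7 + 388) + (-175*142 - 147) = 381 + (-24850 - 147) = 381 - 24997 = -24616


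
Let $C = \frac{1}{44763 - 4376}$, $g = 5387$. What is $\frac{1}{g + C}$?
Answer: $\frac{40387}{217564770} \approx 0.00018563$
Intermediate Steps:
$C = \frac{1}{40387} \approx 2.476 \cdot 10^{-5}$
$\frac{1}{g + C} = \frac{1}{5387 + \frac{1}{40387}} = \frac{1}{\frac{217564770}{40387}} = \frac{40387}{217564770}$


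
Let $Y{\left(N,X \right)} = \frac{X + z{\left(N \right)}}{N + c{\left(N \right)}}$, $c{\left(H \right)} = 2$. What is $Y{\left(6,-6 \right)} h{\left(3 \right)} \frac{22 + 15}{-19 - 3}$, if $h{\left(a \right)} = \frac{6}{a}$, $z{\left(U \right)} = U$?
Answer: $0$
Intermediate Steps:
$Y{\left(N,X \right)} = \frac{N + X}{2 + N}$ ($Y{\left(N,X \right)} = \frac{X + N}{N + 2} = \frac{N + X}{2 + N}$)
$Y{\left(6,-6 \right)} h{\left(3 \right)} \frac{22 + 15}{-19 - 3} = \frac{6 - 6}{2 + 6} \cdot \frac{6}{3} \frac{22 + 15}{-19 - 3} = \frac{1}{8} \cdot 0 \cdot 6 \cdot \frac{1}{3} \frac{37}{-22} = \frac{1}{8} \cdot 0 \cdot 2 \cdot 37 \left(- \frac{1}{22}\right) = 0 \cdot 2 \left(- \frac{37}{22}\right) = 0 \left(- \frac{37}{22}\right) = 0$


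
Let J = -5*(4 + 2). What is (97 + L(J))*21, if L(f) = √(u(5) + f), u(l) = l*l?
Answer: 2037 + 21*I*√5 ≈ 2037.0 + 46.957*I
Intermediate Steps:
u(l) = l²
J = -30 (J = -5*6 = -30)
L(f) = √(25 + f) (L(f) = √(5² + f) = √(25 + f))
(97 + L(J))*21 = (97 + √(25 - 30))*21 = (97 + √(-5))*21 = (97 + I*√5)*21 = 2037 + 21*I*√5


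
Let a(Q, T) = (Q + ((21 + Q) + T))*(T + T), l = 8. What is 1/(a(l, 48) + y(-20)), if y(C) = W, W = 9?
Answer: 1/8169 ≈ 0.00012241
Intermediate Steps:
a(Q, T) = 2*T*(21 + T + 2*Q) (a(Q, T) = (Q + (21 + Q + T))*(2*T) = (21 + T + 2*Q)*(2*T) = 2*T*(21 + T + 2*Q))
y(C) = 9
1/(a(l, 48) + y(-20)) = 1/(2*48*(21 + 48 + 2*8) + 9) = 1/(2*48*(21 + 48 + 16) + 9) = 1/(2*48*85 + 9) = 1/(8160 + 9) = 1/8169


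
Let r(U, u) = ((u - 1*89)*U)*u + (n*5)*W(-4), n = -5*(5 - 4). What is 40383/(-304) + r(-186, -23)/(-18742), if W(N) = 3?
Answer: -305589021/2848784 ≈ -107.27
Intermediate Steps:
n = -5 (n = -5*1 = -5)
r(U, u) = -75 + U*u*(-89 + u) (r(U, u) = ((u - 1*89)*U)*u - 5*5*3 = ((u - 89)*U)*u - 25*3 = ((-89 + u)*U)*u - 75 = (U*(-89 + u))*u - 75 = U*u*(-89 + u) - 75 = -75 + U*u*(-89 + u))
40383/(-304) + r(-186, -23)/(-18742) = 40383/(-304) + (-75 - 186*(-23)² - 89*(-186)*(-23))/(-18742) = 40383*(-1/304) + (-75 - 186*529 - 380742)*(-1/18742) = -40383/304 + (-75 - 98394 - 380742)*(-1/18742) = -40383/304 - 479211*(-1/18742) = -40383/304 + 479211/18742 = -305589021/2848784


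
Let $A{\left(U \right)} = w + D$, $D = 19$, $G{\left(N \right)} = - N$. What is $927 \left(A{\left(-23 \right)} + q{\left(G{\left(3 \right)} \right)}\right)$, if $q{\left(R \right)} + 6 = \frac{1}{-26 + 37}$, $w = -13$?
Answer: $\frac{927}{11} \approx 84.273$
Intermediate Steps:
$q{\left(R \right)} = - \frac{65}{11}$ ($q{\left(R \right)} = -6 + \frac{1}{-26 + 37} = -6 + \frac{1}{11} = - \frac{65}{11}$)
$A{\left(U \right)} = 6$ ($A{\left(U \right)} = -13 + 19 = 6$)
$927 \left(A{\left(-23 \right)} + q{\left(G{\left(3 \right)} \right)}\right) = 927 \left(6 - \frac{65}{11}\right) = 927 \cdot \frac{1}{11} = \frac{927}{11}$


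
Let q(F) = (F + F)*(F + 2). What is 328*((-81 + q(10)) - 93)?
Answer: 21648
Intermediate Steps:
q(F) = 2*F*(2 + F) (q(F) = (2*F)*(2 + F) = 2*F*(2 + F))
328*((-81 + q(10)) - 93) = 328*((-81 + 2*10*(2 + 10)) - 93) = 328*((-81 + 2*10*12) - 93) = 328*((-81 + 240) - 93) = 328*(159 - 93) = 328*66 = 21648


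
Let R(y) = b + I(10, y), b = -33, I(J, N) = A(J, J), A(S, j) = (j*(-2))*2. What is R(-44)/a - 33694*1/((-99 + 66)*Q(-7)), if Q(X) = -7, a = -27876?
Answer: -313079027/2146452 ≈ -145.86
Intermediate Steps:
A(S, j) = -4*j (A(S, j) = -2*j*2 = -4*j)
I(J, N) = -4*J
R(y) = -73 (R(y) = -33 - 4*10 = -33 - 40 = -73)
R(-44)/a - 33694*1/((-99 + 66)*Q(-7)) = -73/(-27876) - 33694*(-1/(7*(-99 + 66))) = -73*(-1/27876) - 33694/((-7*(-33))) = 73/27876 - 33694/231 = -313079027/2146452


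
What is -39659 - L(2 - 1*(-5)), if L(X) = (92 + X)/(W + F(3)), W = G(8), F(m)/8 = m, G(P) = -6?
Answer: -79329/2 ≈ -39665.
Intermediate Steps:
F(m) = 8*m
W = -6
L(X) = 46/9 + X/18 (L(X) = (92 + X)/(-6 + 8*3) = (92 + X)/(-6 + 24) = (92 + X)/18 = (92 + X)*(1/18) = 46/9 + X/18)
-39659 - L(2 - 1*(-5)) = -39659 - (46/9 + (2 - 1*(-5))/18) = -39659 - (46/9 + (2 + 5)/18) = -39659 - (46/9 + (1/18)*7) = -39659 - (46/9 + 7/18) = -39659 - 1*11/2 = -39659 - 11/2 = -79329/2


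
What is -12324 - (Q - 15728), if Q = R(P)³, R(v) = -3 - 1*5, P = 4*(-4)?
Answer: 3916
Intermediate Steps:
P = -16
R(v) = -8 (R(v) = -3 - 5 = -8)
Q = -512 (Q = (-8)³ = -512)
-12324 - (Q - 15728) = -12324 - (-512 - 15728) = -12324 - 1*(-16240) = -12324 + 16240 = 3916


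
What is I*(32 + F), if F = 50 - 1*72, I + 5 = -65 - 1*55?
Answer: -1250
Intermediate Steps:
I = -125 (I = -5 + (-65 - 1*55) = -5 + (-65 - 55) = -5 - 120 = -125)
F = -22 (F = 50 - 72 = -22)
I*(32 + F) = -125*(32 - 22) = -125*10 = -1250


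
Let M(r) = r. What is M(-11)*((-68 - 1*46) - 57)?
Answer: 1881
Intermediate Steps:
M(-11)*((-68 - 1*46) - 57) = -11*((-68 - 1*46) - 57) = -11*((-68 - 46) - 57) = -11*(-114 - 57) = -11*(-171) = 1881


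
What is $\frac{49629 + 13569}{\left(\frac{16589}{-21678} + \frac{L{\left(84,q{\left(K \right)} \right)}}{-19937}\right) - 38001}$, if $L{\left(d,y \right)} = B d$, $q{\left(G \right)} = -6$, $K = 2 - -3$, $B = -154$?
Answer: $- \frac{27313814486628}{16423865370571} \approx -1.6631$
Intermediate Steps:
$K = 5$ ($K = 2 + 3 = 5$)
$L{\left(d,y \right)} = - 154 d$
$\frac{49629 + 13569}{\left(\frac{16589}{-21678} + \frac{L{\left(84,q{\left(K \right)} \right)}}{-19937}\right) - 38001} = \frac{49629 + 13569}{\left(\frac{16589}{-21678} + \frac{\left(-154\right) 84}{-19937}\right) - 38001} = \frac{63198}{\left(16589 \left(- \frac{1}{21678}\right) - - \frac{12936}{19937}\right) - 38001} = \frac{63198}{\left(- \frac{16589}{21678} + \frac{12936}{19937}\right) - 38001} = \frac{63198}{- \frac{50308285}{432194286} - 38001} = \frac{63198}{- \frac{16423865370571}{432194286}} = 63198 \left(- \frac{432194286}{16423865370571}\right) = - \frac{27313814486628}{16423865370571}$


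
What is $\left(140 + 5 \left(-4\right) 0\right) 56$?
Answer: $7840$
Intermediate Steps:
$\left(140 + 5 \left(-4\right) 0\right) 56 = \left(140 - 0\right) 56 = \left(140 + 0\right) 56 = 140 \cdot 56 = 7840$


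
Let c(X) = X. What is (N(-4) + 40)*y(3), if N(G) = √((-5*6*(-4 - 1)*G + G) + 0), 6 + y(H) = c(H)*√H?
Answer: -6*(2 - √3)*(20 + I*√151) ≈ -32.154 - 19.756*I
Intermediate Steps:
y(H) = -6 + H^(3/2) (y(H) = -6 + H*√H = -6 + H^(3/2))
N(G) = √151*√G (N(G) = √((-5*6*(-5)*G + G) + 0) = √((-(-150)*G + G) + 0) = √((150*G + G) + 0) = √(151*G + 0) = √(151*G) = √151*√G)
(N(-4) + 40)*y(3) = (√151*√(-4) + 40)*(-6 + 3^(3/2)) = (√151*(2*I) + 40)*(-6 + 3*√3) = (2*I*√151 + 40)*(-6 + 3*√3) = (40 + 2*I*√151)*(-6 + 3*√3) = (-6 + 3*√3)*(40 + 2*I*√151)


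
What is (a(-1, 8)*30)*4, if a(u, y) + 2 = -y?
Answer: -1200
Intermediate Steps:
a(u, y) = -2 - y
(a(-1, 8)*30)*4 = ((-2 - 1*8)*30)*4 = ((-2 - 8)*30)*4 = -10*30*4 = -300*4 = -1200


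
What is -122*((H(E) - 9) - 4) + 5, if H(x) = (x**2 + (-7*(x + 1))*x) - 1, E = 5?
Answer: 24283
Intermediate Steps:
H(x) = -1 + x**2 + x*(-7 - 7*x) (H(x) = (x**2 + (-7*(1 + x))*x) - 1 = (x**2 + (-7 - 7*x)*x) - 1 = (x**2 + x*(-7 - 7*x)) - 1 = -1 + x**2 + x*(-7 - 7*x))
-122*((H(E) - 9) - 4) + 5 = -122*(((-1 - 7*5 - 6*5**2) - 9) - 4) + 5 = -122*(((-1 - 35 - 6*25) - 9) - 4) + 5 = -122*(((-1 - 35 - 150) - 9) - 4) + 5 = -122*((-186 - 9) - 4) + 5 = -122*(-195 - 4) + 5 = -122*(-199) + 5 = 24278 + 5 = 24283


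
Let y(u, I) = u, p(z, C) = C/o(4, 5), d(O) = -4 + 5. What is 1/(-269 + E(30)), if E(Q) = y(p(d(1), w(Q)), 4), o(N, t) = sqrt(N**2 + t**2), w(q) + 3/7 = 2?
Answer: -540421/145373128 - 77*sqrt(41)/145373128 ≈ -0.0037209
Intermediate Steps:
w(q) = 11/7 (w(q) = -3/7 + 2 = 11/7)
d(O) = 1
p(z, C) = C*sqrt(41)/41 (p(z, C) = C/(sqrt(4**2 + 5**2)) = C/(sqrt(16 + 25)) = C/(sqrt(41)) = C*(sqrt(41)/41) = C*sqrt(41)/41)
E(Q) = 11*sqrt(41)/287 (E(Q) = (1/41)*(11/7)*sqrt(41) = 11*sqrt(41)/287)
1/(-269 + E(30)) = 1/(-269 + 11*sqrt(41)/287)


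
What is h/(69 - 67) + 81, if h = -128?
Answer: 17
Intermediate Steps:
h/(69 - 67) + 81 = -128/(69 - 67) + 81 = -128/2 + 81 = -128*½ + 81 = -64 + 81 = 17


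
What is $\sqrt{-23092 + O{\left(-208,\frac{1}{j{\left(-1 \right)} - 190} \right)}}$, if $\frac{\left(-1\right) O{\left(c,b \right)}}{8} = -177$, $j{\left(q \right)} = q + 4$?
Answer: $2 i \sqrt{5419} \approx 147.23 i$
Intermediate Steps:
$j{\left(q \right)} = 4 + q$
$O{\left(c,b \right)} = 1416$ ($O{\left(c,b \right)} = \left(-8\right) \left(-177\right) = 1416$)
$\sqrt{-23092 + O{\left(-208,\frac{1}{j{\left(-1 \right)} - 190} \right)}} = \sqrt{-23092 + 1416} = \sqrt{-21676} = 2 i \sqrt{5419}$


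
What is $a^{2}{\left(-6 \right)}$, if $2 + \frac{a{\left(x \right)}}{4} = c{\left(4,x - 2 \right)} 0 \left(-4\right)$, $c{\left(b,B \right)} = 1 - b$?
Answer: $64$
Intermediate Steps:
$a{\left(x \right)} = -8$ ($a{\left(x \right)} = -8 + 4 \left(1 - 4\right) 0 \left(-4\right) = -8 + 4 \left(-3\right) 0 \left(-4\right) = -8 + 4 \cdot 0 \left(-4\right) = -8 + 4 \cdot 0 = -8 + 0 = -8$)
$a^{2}{\left(-6 \right)} = \left(-8\right)^{2} = 64$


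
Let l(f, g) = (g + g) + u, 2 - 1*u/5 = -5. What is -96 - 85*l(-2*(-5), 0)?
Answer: -3071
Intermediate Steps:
u = 35 (u = 10 - 5*(-5) = 10 + 25 = 35)
l(f, g) = 35 + 2*g (l(f, g) = (g + g) + 35 = 2*g + 35 = 35 + 2*g)
-96 - 85*l(-2*(-5), 0) = -96 - 85*(35 + 2*0) = -96 - 85*(35 + 0) = -96 - 85*35 = -96 - 2975 = -3071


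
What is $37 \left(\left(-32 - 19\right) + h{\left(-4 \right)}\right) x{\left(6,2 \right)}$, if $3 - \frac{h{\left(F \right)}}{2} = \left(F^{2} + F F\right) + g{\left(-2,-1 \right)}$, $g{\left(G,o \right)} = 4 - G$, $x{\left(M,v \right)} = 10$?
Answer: $-44770$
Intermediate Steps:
$h{\left(F \right)} = -6 - 4 F^{2}$ ($h{\left(F \right)} = 6 - 2 \left(\left(F^{2} + F F\right) + \left(4 - -2\right)\right) = 6 - 2 \left(\left(F^{2} + F^{2}\right) + \left(4 + 2\right)\right) = 6 - 2 \left(2 F^{2} + 6\right) = 6 - 2 \left(6 + 2 F^{2}\right) = 6 - \left(12 + 4 F^{2}\right) = -6 - 4 F^{2}$)
$37 \left(\left(-32 - 19\right) + h{\left(-4 \right)}\right) x{\left(6,2 \right)} = 37 \left(\left(-32 - 19\right) - \left(6 + 4 \left(-4\right)^{2}\right)\right) 10 = 37 \left(\left(-32 - 19\right) - 70\right) 10 = 37 \left(-51 - 70\right) 10 = 37 \left(\left(-121\right) 10\right) = 37 \left(-1210\right) = -44770$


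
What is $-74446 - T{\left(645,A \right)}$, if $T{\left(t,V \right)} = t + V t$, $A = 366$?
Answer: $-311161$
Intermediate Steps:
$-74446 - T{\left(645,A \right)} = -74446 - 645 \left(1 + 366\right) = -74446 - 645 \cdot 367 = -74446 - 236715 = -311161$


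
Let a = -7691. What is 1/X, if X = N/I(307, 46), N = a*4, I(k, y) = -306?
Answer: 153/15382 ≈ 0.0099467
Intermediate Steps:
N = -30764 (N = -7691*4 = -30764)
X = 15382/153 (X = -30764/(-306) = -30764*(-1/306) = 15382/153 ≈ 100.54)
1/X = 1/(15382/153) = 153/15382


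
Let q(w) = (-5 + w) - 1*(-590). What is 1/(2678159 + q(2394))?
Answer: 1/2681138 ≈ 3.7298e-7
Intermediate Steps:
q(w) = 585 + w (q(w) = (-5 + w) + 590 = 585 + w)
1/(2678159 + q(2394)) = 1/(2678159 + (585 + 2394)) = 1/(2678159 + 2979) = 1/2681138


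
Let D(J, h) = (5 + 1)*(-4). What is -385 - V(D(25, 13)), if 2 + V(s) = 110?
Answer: -493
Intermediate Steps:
D(J, h) = -24 (D(J, h) = 6*(-4) = -24)
V(s) = 108 (V(s) = -2 + 110 = 108)
-385 - V(D(25, 13)) = -385 - 1*108 = -385 - 108 = -493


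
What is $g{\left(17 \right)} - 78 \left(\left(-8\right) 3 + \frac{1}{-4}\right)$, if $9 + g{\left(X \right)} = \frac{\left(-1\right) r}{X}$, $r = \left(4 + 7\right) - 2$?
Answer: $\frac{63987}{34} \approx 1882.0$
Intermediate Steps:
$r = 9$ ($r = 11 - 2 = 9$)
$g{\left(X \right)} = -9 - \frac{9}{X}$ ($g{\left(X \right)} = -9 + \frac{\left(-1\right) 9}{X} = -9 - \frac{9}{X}$)
$g{\left(17 \right)} - 78 \left(\left(-8\right) 3 + \frac{1}{-4}\right) = \left(-9 - \frac{9}{17}\right) - 78 \left(\left(-8\right) 3 + \frac{1}{-4}\right) = \left(-9 - \frac{9}{17}\right) - 78 \left(-24 - \frac{1}{4}\right) = \left(-9 - \frac{9}{17}\right) - - \frac{3783}{2} = - \frac{162}{17} + \frac{3783}{2} = \frac{63987}{34}$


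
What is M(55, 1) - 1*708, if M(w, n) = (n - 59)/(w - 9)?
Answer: -16313/23 ≈ -709.26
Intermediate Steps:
M(w, n) = (-59 + n)/(-9 + w)
M(55, 1) - 1*708 = (-59 + 1)/(-9 + 55) - 1*708 = -58/46 - 708 = (1/46)*(-58) - 708 = -29/23 - 708 = -16313/23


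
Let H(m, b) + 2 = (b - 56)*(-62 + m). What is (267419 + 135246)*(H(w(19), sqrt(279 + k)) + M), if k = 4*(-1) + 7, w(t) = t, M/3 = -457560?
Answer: -551761380210 - 17314595*sqrt(282) ≈ -5.5205e+11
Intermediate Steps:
M = -1372680 (M = 3*(-457560) = -1372680)
k = 3 (k = -4 + 7 = 3)
H(m, b) = -2 + (-62 + m)*(-56 + b) (H(m, b) = -2 + (b - 56)*(-62 + m) = -2 + (-56 + b)*(-62 + m) = -2 + (-62 + m)*(-56 + b))
(267419 + 135246)*(H(w(19), sqrt(279 + k)) + M) = (267419 + 135246)*((3470 - 62*sqrt(279 + 3) - 56*19 + sqrt(279 + 3)*19) - 1372680) = 402665*((3470 - 62*sqrt(282) - 1064 + sqrt(282)*19) - 1372680) = 402665*((3470 - 62*sqrt(282) - 1064 + 19*sqrt(282)) - 1372680) = 402665*((2406 - 43*sqrt(282)) - 1372680) = 402665*(-1370274 - 43*sqrt(282)) = -551761380210 - 17314595*sqrt(282)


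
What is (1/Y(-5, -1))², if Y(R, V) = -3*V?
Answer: ⅑ ≈ 0.11111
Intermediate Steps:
(1/Y(-5, -1))² = (1/(-3*(-1)))² = (1/3)² = (⅓)² = ⅑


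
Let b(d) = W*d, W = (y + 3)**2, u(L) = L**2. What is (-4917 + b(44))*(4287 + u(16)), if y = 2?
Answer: -17340631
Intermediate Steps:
W = 25 (W = (2 + 3)**2 = 5**2 = 25)
b(d) = 25*d
(-4917 + b(44))*(4287 + u(16)) = (-4917 + 25*44)*(4287 + 16**2) = (-4917 + 1100)*(4287 + 256) = -3817*4543 = -17340631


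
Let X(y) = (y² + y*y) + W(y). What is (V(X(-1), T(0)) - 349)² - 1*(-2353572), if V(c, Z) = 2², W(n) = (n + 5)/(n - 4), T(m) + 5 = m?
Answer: 2472597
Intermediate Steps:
T(m) = -5 + m
W(n) = (5 + n)/(-4 + n)
X(y) = 2*y² + (5 + y)/(-4 + y) (X(y) = (y² + y*y) + (5 + y)/(-4 + y) = (y² + y²) + (5 + y)/(-4 + y) = 2*y² + (5 + y)/(-4 + y))
V(c, Z) = 4
(V(X(-1), T(0)) - 349)² - 1*(-2353572) = (4 - 349)² - 1*(-2353572) = (-345)² + 2353572 = 119025 + 2353572 = 2472597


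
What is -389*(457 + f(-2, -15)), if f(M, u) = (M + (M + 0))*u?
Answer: -201113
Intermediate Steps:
f(M, u) = 2*M*u (f(M, u) = (M + M)*u = (2*M)*u = 2*M*u)
-389*(457 + f(-2, -15)) = -389*(457 + 2*(-2)*(-15)) = -389*(457 + 60) = -389*517 = -201113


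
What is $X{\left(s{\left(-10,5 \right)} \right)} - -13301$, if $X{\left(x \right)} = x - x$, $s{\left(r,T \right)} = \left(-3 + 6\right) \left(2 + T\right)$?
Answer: $13301$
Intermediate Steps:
$s{\left(r,T \right)} = 6 + 3 T$ ($s{\left(r,T \right)} = 3 \left(2 + T\right) = 6 + 3 T$)
$X{\left(x \right)} = 0$
$X{\left(s{\left(-10,5 \right)} \right)} - -13301 = 0 - -13301 = 0 + 13301 = 13301$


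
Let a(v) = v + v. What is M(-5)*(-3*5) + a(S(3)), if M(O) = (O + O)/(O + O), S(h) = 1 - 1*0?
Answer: -13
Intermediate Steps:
S(h) = 1 (S(h) = 1 + 0 = 1)
a(v) = 2*v
M(O) = 1 (M(O) = (2*O)/((2*O)) = (2*O)*(1/(2*O)) = 1)
M(-5)*(-3*5) + a(S(3)) = 1*(-3*5) + 2*1 = 1*(-15) + 2 = -15 + 2 = -13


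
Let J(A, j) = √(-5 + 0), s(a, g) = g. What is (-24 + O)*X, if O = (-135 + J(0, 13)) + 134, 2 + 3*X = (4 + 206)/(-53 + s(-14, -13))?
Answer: 475/11 - 19*I*√5/11 ≈ 43.182 - 3.8623*I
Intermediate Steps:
X = -19/11 (X = -⅔ + ((4 + 206)/(-53 - 13))/3 = -⅔ + (210/(-66))/3 = -⅔ + (210*(-1/66))/3 = -⅔ + (⅓)*(-35/11) = -⅔ - 35/33 = -19/11 ≈ -1.7273)
J(A, j) = I*√5 (J(A, j) = √(-5) = I*√5)
O = -1 + I*√5 (O = (-135 + I*√5) + 134 = -1 + I*√5 ≈ -1.0 + 2.2361*I)
(-24 + O)*X = (-24 + (-1 + I*√5))*(-19/11) = (-25 + I*√5)*(-19/11) = 475/11 - 19*I*√5/11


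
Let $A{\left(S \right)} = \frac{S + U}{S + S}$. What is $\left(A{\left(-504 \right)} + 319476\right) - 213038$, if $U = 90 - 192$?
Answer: $\frac{17881685}{168} \approx 1.0644 \cdot 10^{5}$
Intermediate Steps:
$U = -102$
$A{\left(S \right)} = \frac{-102 + S}{2 S}$ ($A{\left(S \right)} = \frac{S - 102}{S + S} = \frac{-102 + S}{2 S}$)
$\left(A{\left(-504 \right)} + 319476\right) - 213038 = \left(\frac{-102 - 504}{2 \left(-504\right)} + 319476\right) - 213038 = \left(\frac{1}{2} \left(- \frac{1}{504}\right) \left(-606\right) + 319476\right) - 213038 = \left(\frac{101}{168} + 319476\right) - 213038 = \frac{53672069}{168} - 213038 = \frac{17881685}{168}$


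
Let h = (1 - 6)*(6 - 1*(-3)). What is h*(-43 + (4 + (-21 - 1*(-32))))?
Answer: 1260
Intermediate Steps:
h = -45 (h = -5*(6 + 3) = -5*9 = -45)
h*(-43 + (4 + (-21 - 1*(-32)))) = -45*(-43 + (4 + (-21 - 1*(-32)))) = -45*(-43 + (4 + (-21 + 32))) = -45*(-43 + (4 + 11)) = -45*(-43 + 15) = -45*(-28) = 1260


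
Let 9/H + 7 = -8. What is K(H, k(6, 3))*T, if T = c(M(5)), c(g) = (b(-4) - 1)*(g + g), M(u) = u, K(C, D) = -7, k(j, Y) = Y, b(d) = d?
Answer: 350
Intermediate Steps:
H = -⅗ (H = 9/(-7 - 8) = 9/(-15) = 9*(-1/15) = -⅗ ≈ -0.60000)
c(g) = -10*g (c(g) = (-4 - 1)*(g + g) = -10*g)
T = -50 (T = -10*5 = -50)
K(H, k(6, 3))*T = -7*(-50) = 350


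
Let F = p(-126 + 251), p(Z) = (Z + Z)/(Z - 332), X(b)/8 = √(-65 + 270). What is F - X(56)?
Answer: -250/207 - 8*√205 ≈ -115.75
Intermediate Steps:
X(b) = 8*√205 (X(b) = 8*√(-65 + 270) = 8*√205)
p(Z) = 2*Z/(-332 + Z) (p(Z) = (2*Z)/(-332 + Z) = 2*Z/(-332 + Z))
F = -250/207 (F = 2*(-126 + 251)/(-332 + (-126 + 251)) = 2*125/(-332 + 125) = 2*125/(-207) = 2*125*(-1/207) = -250/207 ≈ -1.2077)
F - X(56) = -250/207 - 8*√205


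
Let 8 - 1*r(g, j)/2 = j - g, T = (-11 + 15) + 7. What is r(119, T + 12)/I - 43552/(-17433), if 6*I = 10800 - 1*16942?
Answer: 122870000/53536743 ≈ 2.2951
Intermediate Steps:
T = 11 (T = 4 + 7 = 11)
I = -3071/3 (I = (10800 - 1*16942)/6 = (10800 - 16942)/6 = (⅙)*(-6142) = -3071/3 ≈ -1023.7)
r(g, j) = 16 - 2*j + 2*g (r(g, j) = 16 - 2*(j - g) = 16 + (-2*j + 2*g) = 16 - 2*j + 2*g)
r(119, T + 12)/I - 43552/(-17433) = (16 - 2*(11 + 12) + 2*119)/(-3071/3) - 43552/(-17433) = (16 - 2*23 + 238)*(-3/3071) - 43552*(-1/17433) = (16 - 46 + 238)*(-3/3071) + 43552/17433 = 208*(-3/3071) + 43552/17433 = -624/3071 + 43552/17433 = 122870000/53536743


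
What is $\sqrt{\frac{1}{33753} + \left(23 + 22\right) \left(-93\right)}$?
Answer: $\frac{4 i \sqrt{297989001807}}{33753} \approx 64.692 i$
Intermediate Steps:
$\sqrt{\frac{1}{33753} + \left(23 + 22\right) \left(-93\right)} = \sqrt{\frac{1}{33753} + 45 \left(-93\right)} = \sqrt{\frac{1}{33753} - 4185} = \sqrt{- \frac{141256304}{33753}} = \frac{4 i \sqrt{297989001807}}{33753}$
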